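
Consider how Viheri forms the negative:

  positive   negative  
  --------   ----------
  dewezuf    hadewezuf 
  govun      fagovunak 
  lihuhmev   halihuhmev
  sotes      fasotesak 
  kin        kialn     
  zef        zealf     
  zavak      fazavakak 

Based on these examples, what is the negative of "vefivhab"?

havefivhab

kin and govun both end in -n yet inflect differently (kialn, fagovunak), so the final letter is not what conditions the rule; the number of vowels is.
"vefivhab" has 3 vowels. The stems with 3 vowels (lihuhmev → halihuhmev, dewezuf → hadewezuf) add the prefix ha-.
So vefivhab → havefivhab.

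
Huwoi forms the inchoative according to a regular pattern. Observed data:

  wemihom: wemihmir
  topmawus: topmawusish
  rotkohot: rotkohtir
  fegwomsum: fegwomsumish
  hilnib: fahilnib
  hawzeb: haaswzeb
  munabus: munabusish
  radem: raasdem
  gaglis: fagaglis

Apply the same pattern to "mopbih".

famopbih

fegwomsum and radem both end in -m yet inflect differently (fegwomsumish, raasdem), so the final letter is not what conditions the rule; the last vowel is.
"mopbih" has last vowel 'i'. The stems whose last vowel is 'i' (gaglis → fagaglis, hilnib → fahilnib) add the prefix fa-.
So mopbih → famopbih.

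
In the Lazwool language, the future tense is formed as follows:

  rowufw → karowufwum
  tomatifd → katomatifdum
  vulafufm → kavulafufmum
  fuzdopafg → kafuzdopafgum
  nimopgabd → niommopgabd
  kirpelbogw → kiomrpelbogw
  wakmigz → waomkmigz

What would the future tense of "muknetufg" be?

rowufw and kirpelbogw both end in -w yet inflect differently (karowufwum, kiomrpelbogw), so the final letter is not what conditions the rule; the second-to-last letter is.
"muknetufg" has second-to-last letter 'f'. The stems whose second-to-last letter is 'f' (rowufw → karowufwum, fuzdopafg → kafuzdopafgum, tomatifd → katomatifdum) add ka- … -um around the stem.
The other pattern: stems whose second-to-last letter is 'b' or 'g' insert -om- after the first vowel.
So muknetufg → kamuknetufgum.

kamuknetufgum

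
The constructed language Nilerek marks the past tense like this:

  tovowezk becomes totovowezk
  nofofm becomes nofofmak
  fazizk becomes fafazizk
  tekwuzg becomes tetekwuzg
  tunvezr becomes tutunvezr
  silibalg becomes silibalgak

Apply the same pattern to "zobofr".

zobofrak

tekwuzg and silibalg both end in -g yet inflect differently (tetekwuzg, silibalgak), so the final letter is not what conditions the rule; the second-to-last letter is.
"zobofr" has second-to-last letter 'f'. The one such stem in the data (nofofm → nofofmak) adds -ak, so the same rule applies.
The other pattern: stems whose second-to-last letter is 'z' repeat the first consonant+vowel as a prefix.
So zobofr → zobofrak.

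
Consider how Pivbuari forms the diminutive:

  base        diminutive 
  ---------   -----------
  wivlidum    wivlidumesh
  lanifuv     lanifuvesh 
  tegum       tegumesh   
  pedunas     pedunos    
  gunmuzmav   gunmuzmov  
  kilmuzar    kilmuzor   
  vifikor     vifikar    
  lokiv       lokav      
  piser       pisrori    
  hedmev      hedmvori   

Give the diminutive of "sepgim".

sepgam

lanifuv and gunmuzmav both end in -v yet inflect differently (lanifuvesh, gunmuzmov), so the final letter is not what conditions the rule; the last vowel is.
"sepgim" has last vowel 'i'. The one such stem in the data (lokiv → lokav) changes the last vowel to 'a' (as does vifikor), so the same rule applies.
So sepgim → sepgam.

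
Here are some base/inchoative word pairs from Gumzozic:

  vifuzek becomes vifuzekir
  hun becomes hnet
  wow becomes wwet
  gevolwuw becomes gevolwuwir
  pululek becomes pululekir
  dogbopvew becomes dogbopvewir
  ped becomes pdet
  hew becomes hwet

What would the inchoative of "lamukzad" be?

lamukzadir

wow and dogbopvew both end in -w yet inflect differently (wwet, dogbopvewir), so the final letter is not what conditions the rule; the number of vowels is.
"lamukzad" has 3 vowels. The stems with 3 vowels (dogbopvew → dogbopvewir, vifuzek → vifuzekir, gevolwuw → gevolwuwir) add -ir.
The other pattern: stems with 1 vowel delete the last vowel and add -et.
So lamukzad → lamukzadir.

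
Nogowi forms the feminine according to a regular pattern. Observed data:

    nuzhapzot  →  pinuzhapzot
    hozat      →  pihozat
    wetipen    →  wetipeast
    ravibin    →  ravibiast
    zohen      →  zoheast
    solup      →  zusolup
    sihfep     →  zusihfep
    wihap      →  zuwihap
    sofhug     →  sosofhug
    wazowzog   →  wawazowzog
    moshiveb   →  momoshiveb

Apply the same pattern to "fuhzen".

fuhzeast

wetipen and sihfep both have last vowel 'e' yet inflect differently (wetipeast, zusihfep), so the last vowel is not what conditions the rule; the final letter is.
"fuhzen" ends in -n. The stems ending in -n (wetipen → wetipeast, ravibin → ravibiast, zohen → zoheast) drop the final letter and add -ast.
The other patterns: stems ending in -t add the prefix pi-; stems ending in -p add the prefix zu-; stems ending in -b or -g repeat the first consonant+vowel as a prefix.
So fuhzen → fuhzeast.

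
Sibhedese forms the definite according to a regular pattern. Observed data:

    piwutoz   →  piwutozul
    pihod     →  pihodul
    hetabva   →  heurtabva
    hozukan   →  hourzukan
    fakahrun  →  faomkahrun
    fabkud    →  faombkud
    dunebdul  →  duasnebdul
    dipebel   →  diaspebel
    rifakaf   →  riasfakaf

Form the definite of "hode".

hourde

hozukan and fakahrun both end in -n yet inflect differently (hourzukan, faomkahrun), so the final letter is not what conditions the rule; the first letter is.
"hode" begins with h-. The stems beginning with h- (hetabva → heurtabva, hozukan → hourzukan) insert -ur- after the first vowel.
So hode → hourde.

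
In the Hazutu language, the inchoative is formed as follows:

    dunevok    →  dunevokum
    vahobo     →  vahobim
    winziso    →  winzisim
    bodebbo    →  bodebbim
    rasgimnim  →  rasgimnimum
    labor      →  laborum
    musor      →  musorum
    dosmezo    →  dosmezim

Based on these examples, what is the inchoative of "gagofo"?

gagofim

"gagofo" ends in -o. The stems ending in -o (dosmezo → dosmezim, bodebbo → bodebbim, winziso → winzisim) drop the final letter and add -im.
So gagofo → gagofim.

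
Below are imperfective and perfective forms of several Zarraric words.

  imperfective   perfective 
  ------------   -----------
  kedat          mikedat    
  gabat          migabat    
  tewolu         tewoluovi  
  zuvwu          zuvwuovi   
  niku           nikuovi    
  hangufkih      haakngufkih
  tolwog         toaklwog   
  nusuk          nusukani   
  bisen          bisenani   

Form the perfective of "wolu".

woluovi

tewolu and nusuk both have last vowel 'u' yet inflect differently (tewoluovi, nusukani), so the last vowel is not what conditions the rule; the final letter is.
"wolu" ends in -u. The stems ending in -u (tewolu → tewoluovi, zuvwu → zuvwuovi, niku → nikuovi) add -ovi.
So wolu → woluovi.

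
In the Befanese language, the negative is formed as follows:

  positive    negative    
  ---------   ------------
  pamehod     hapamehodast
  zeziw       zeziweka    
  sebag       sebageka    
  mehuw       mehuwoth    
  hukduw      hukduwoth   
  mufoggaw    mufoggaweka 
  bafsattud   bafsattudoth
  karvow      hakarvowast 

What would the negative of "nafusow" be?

bafsattud and pamehod both end in -d yet inflect differently (bafsattudoth, hapamehodast), so the final letter is not what conditions the rule; the last vowel is.
"nafusow" has last vowel 'o'. The stems whose last vowel is 'o' (pamehod → hapamehodast, karvow → hakarvowast) add ha- … -ast around the stem.
The other patterns: stems whose last vowel is 'u' add -oth; stems whose last vowel is 'a' or 'i' add -eka.
So nafusow → hanafusowast.

hanafusowast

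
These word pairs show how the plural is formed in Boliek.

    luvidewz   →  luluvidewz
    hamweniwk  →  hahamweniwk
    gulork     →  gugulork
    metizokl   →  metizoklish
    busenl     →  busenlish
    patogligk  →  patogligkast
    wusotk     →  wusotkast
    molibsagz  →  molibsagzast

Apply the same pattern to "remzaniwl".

hamweniwk and patogligk both end in -k yet inflect differently (hahamweniwk, patogligkast), so the final letter is not what conditions the rule; the second-to-last letter is.
"remzaniwl" has second-to-last letter 'w'. The stems whose second-to-last letter is 'w' (luvidewz → luluvidewz, hamweniwk → hahamweniwk) repeat the first consonant+vowel as a prefix.
The other patterns: stems whose second-to-last letter is 'k' or 'n' add -ish; stems whose second-to-last letter is 'g' or 't' add -ast.
So remzaniwl → reremzaniwl.

reremzaniwl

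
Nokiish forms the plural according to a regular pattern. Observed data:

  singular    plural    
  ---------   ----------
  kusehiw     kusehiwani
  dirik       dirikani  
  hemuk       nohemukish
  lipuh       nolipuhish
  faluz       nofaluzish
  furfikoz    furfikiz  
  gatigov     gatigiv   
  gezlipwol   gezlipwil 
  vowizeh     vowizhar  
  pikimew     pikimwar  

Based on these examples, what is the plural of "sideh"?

sidhar

dirik and hemuk both end in -k yet inflect differently (dirikani, nohemukish), so the final letter is not what conditions the rule; the last vowel is.
"sideh" has last vowel 'e'. The stems whose last vowel is 'e' (vowizeh → vowizhar, pikimew → pikimwar) delete the last vowel and add -ar.
The other patterns: stems whose last vowel is 'i' add -ani; stems whose last vowel is 'u' add no- … -ish around the stem; stems whose last vowel is 'o' change the last vowel to 'i'.
So sideh → sidhar.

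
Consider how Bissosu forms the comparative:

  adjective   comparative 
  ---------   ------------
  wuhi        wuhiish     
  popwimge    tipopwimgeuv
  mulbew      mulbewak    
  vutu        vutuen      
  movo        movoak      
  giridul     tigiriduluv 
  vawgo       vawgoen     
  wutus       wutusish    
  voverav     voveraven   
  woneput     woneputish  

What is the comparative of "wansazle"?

wansazleish

movo and vawgo both end in -o yet inflect differently (movoak, vawgoen), so the final letter is not what conditions the rule; the first letter is.
"wansazle" begins with w-. The stems beginning with w- (wuhi → wuhiish, woneput → woneputish, wutus → wutusish) add -ish.
So wansazle → wansazleish.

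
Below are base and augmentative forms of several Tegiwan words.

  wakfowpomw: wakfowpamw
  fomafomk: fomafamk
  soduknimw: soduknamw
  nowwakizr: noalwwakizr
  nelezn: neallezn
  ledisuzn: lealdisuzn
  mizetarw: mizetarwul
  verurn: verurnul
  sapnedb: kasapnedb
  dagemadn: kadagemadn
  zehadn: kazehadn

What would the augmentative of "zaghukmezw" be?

"zaghukmezw" has second-to-last letter 'z'. The stems whose second-to-last letter is 'z' (nowwakizr → noalwwakizr, nelezn → neallezn, ledisuzn → lealdisuzn) insert -al- after the first vowel.
So zaghukmezw → zaalghukmezw.

zaalghukmezw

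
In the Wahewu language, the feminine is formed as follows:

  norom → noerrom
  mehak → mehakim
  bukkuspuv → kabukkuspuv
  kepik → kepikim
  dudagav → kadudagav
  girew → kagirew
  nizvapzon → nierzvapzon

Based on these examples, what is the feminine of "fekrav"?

"fekrav" ends in -v. The stems ending in -v (bukkuspuv → kabukkuspuv, dudagav → kadudagav) add the prefix ka-.
The other patterns: stems ending in -k add -im; stems ending in -m or -n insert -er- after the first vowel.
So fekrav → kafekrav.

kafekrav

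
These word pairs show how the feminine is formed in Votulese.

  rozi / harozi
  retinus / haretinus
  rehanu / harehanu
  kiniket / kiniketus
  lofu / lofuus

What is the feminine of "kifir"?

rehanu and lofu both end in -u yet inflect differently (harehanu, lofuus), so the final letter is not what conditions the rule; the first letter is.
"kifir" begins with k-. The one such stem in the data (kiniket → kiniketus) adds -us, so the same rule applies.
The other pattern: stems beginning with r- add the prefix ha-.
So kifir → kifirus.

kifirus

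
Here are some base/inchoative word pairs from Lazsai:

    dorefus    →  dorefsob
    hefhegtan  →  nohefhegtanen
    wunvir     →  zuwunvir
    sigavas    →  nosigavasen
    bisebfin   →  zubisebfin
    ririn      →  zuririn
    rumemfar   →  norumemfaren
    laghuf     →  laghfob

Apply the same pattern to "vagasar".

novagasaren

dorefus and sigavas both end in -s yet inflect differently (dorefsob, nosigavasen), so the final letter is not what conditions the rule; the last vowel is.
"vagasar" has last vowel 'a'. The stems whose last vowel is 'a' (sigavas → nosigavasen, hefhegtan → nohefhegtanen, rumemfar → norumemfaren) add no- … -en around the stem.
The other patterns: stems whose last vowel is 'u' delete the last vowel and add -ob; stems whose last vowel is 'i' add the prefix zu-.
So vagasar → novagasaren.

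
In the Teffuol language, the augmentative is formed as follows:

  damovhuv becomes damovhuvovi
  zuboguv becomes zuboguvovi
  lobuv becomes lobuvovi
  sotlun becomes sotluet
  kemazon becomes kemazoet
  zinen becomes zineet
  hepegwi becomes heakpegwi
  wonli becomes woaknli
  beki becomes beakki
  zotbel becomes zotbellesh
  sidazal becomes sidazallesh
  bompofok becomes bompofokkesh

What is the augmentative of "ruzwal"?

ruzwallesh

damovhuv and sotlun both have last vowel 'u' yet inflect differently (damovhuvovi, sotluet), so the last vowel is not what conditions the rule; the final letter is.
"ruzwal" ends in -l. The stems ending in -l (zotbel → zotbellesh, sidazal → sidazallesh) double the final consonant and add -esh.
The other patterns: stems ending in -v add -ovi; stems ending in -n drop the final letter and add -et; stems ending in -i insert -ak- after the first vowel.
So ruzwal → ruzwallesh.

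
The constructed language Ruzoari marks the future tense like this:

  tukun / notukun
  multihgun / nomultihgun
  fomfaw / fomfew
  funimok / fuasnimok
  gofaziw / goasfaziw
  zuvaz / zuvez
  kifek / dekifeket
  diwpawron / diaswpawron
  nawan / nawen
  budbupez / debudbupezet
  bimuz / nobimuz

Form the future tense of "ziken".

"ziken" has last vowel 'e'. The stems whose last vowel is 'e' (budbupez → debudbupezet, kifek → dekifeket) add de- … -et around the stem.
The other patterns: stems whose last vowel is 'a' change the last vowel to 'e'; stems whose last vowel is 'i' or 'o' insert -as- after the first vowel; stems whose last vowel is 'u' add the prefix no-.
So ziken → dezikenet.

dezikenet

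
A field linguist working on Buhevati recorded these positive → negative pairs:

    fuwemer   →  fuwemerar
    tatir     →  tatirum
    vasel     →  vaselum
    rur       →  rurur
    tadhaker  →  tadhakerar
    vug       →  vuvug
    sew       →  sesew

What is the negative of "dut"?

"dut" has 1 vowel. The stems with 1 vowel (rur → rurur, sew → sesew, vug → vuvug) repeat the first consonant+vowel as a prefix.
The other patterns: stems with 2 vowels add -um; stems with 3 vowels add -ar.
So dut → dudut.

dudut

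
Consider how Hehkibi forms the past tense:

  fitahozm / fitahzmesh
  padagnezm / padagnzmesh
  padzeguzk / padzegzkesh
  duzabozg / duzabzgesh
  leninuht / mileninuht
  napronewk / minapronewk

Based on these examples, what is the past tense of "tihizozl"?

tihizzlesh

padzeguzk and napronewk both end in -k yet inflect differently (padzegzkesh, minapronewk), so the final letter is not what conditions the rule; the second-to-last letter is.
"tihizozl" has second-to-last letter 'z'. The stems whose second-to-last letter is 'z' (padzeguzk → padzegzkesh, fitahozm → fitahzmesh, padagnezm → padagnzmesh) delete the last vowel and add -esh.
The other pattern: stems whose second-to-last letter is 'h' or 'w' add the prefix mi-.
So tihizozl → tihizzlesh.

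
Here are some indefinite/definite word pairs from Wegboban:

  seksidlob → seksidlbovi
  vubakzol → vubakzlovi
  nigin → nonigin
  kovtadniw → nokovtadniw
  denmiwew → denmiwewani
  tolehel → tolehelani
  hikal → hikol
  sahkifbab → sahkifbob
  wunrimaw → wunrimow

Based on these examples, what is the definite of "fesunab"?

kovtadniw and denmiwew both end in -w yet inflect differently (nokovtadniw, denmiwewani), so the final letter is not what conditions the rule; the last vowel is.
"fesunab" has last vowel 'a'. The stems whose last vowel is 'a' (hikal → hikol, sahkifbab → sahkifbob, wunrimaw → wunrimow) change the last vowel to 'o'.
So fesunab → fesunob.

fesunob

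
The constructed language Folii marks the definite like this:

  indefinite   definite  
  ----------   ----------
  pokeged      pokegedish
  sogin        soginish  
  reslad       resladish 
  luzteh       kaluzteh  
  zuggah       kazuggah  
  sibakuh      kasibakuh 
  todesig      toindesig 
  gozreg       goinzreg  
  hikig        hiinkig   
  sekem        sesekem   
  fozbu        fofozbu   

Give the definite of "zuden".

pokeged and luzteh both have last vowel 'e' yet inflect differently (pokegedish, kaluzteh), so the last vowel is not what conditions the rule; the final letter is.
"zuden" ends in -n. The one such stem in the data (sogin → soginish) adds -ish, so the same rule applies.
So zuden → zudenish.

zudenish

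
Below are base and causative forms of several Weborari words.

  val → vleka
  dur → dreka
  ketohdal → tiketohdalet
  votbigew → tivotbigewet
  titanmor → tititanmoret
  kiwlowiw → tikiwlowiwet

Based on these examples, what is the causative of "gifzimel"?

tigifzimelet

"gifzimel" has 3 vowels. The stems with 3 vowels (ketohdal → tiketohdalet, votbigew → tivotbigewet, titanmor → tititanmoret) add ti- … -et around the stem.
So gifzimel → tigifzimelet.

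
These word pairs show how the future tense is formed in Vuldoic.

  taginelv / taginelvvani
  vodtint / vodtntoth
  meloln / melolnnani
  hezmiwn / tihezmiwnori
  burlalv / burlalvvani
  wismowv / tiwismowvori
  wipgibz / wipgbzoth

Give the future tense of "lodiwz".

tilodiwzori

"lodiwz" has second-to-last letter 'w'. The stems whose second-to-last letter is 'w' (hezmiwn → tihezmiwnori, wismowv → tiwismowvori) add ti- … -ori around the stem.
The other patterns: stems whose second-to-last letter is 'l' double the final consonant and add -ani; stems whose second-to-last letter is 'b' or 'n' delete the last vowel and add -oth.
So lodiwz → tilodiwzori.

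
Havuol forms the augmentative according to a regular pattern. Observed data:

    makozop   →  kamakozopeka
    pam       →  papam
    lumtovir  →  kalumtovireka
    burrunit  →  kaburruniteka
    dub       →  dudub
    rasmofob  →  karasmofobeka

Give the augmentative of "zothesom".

kazothesomeka

dub and rasmofob both end in -b yet inflect differently (dudub, karasmofobeka), so the final letter is not what conditions the rule; the number of vowels is.
"zothesom" has 3 vowels. The stems with 3 vowels (makozop → kamakozopeka, burrunit → kaburruniteka, lumtovir → kalumtovireka) add ka- … -eka around the stem.
So zothesom → kazothesomeka.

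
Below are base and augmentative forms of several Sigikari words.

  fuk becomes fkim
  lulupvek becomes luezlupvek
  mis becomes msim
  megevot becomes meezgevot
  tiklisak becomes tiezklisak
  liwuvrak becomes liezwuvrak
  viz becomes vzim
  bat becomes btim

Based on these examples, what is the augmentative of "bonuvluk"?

boeznuvluk

bat and megevot both end in -t yet inflect differently (btim, meezgevot), so the final letter is not what conditions the rule; the number of vowels is.
"bonuvluk" has 3 vowels. The stems with 3 vowels (megevot → meezgevot, tiklisak → tiezklisak, lulupvek → luezlupvek) insert -ez- after the first vowel.
The other pattern: stems with 1 vowel delete the last vowel and add -im.
So bonuvluk → boeznuvluk.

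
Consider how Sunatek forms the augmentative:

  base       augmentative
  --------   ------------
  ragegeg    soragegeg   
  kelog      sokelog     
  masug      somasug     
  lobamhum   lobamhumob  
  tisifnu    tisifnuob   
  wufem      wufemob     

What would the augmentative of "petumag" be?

masug and lobamhum both have last vowel 'u' yet inflect differently (somasug, lobamhumob), so the last vowel is not what conditions the rule; the final letter is.
"petumag" ends in -g. The stems ending in -g (ragegeg → soragegeg, kelog → sokelog, masug → somasug) add the prefix so-.
The other pattern: stems ending in -m or -u add -ob.
So petumag → sopetumag.

sopetumag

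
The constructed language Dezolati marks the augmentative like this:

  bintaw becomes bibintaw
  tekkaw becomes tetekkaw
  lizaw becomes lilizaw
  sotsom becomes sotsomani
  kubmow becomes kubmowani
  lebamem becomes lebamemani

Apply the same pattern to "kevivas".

"kevivas" has last vowel 'a'. The stems whose last vowel is 'a' (bintaw → bibintaw, tekkaw → tetekkaw, lizaw → lilizaw) repeat the first consonant+vowel as a prefix.
The other pattern: stems whose last vowel is 'e' or 'o' add -ani.
So kevivas → kekevivas.

kekevivas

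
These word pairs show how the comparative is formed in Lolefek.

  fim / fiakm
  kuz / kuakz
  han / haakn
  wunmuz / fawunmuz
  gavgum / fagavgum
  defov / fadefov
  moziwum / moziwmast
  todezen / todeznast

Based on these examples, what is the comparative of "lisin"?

falisin

kuz and wunmuz both end in -z yet inflect differently (kuakz, fawunmuz), so the final letter is not what conditions the rule; the number of vowels is.
"lisin" has 2 vowels. The stems with 2 vowels (wunmuz → fawunmuz, gavgum → fagavgum, defov → fadefov) add the prefix fa-.
So lisin → falisin.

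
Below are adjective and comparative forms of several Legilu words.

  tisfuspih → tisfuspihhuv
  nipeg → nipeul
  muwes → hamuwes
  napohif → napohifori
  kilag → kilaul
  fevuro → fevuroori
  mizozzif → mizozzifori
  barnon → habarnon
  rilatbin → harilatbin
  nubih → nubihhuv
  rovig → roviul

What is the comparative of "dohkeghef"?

dohkeghefori

"dohkeghef" ends in -f. The stems ending in -f (napohif → napohifori, mizozzif → mizozzifori) add -ori.
The other patterns: stems ending in -g drop the final letter and add -ul; stems ending in -h double the final consonant and add -uv; stems ending in -n or -s add the prefix ha-.
So dohkeghef → dohkeghefori.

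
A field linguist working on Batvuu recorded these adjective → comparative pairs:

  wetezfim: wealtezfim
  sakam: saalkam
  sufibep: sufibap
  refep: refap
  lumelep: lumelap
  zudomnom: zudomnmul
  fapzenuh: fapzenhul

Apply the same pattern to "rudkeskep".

rudkeskap

"rudkeskep" has last vowel 'e'. The stems whose last vowel is 'e' (sufibep → sufibap, refep → refap, lumelep → lumelap) change the last vowel to 'a'.
The other patterns: stems whose last vowel is 'a' or 'i' insert -al- after the first vowel; stems whose last vowel is 'o' or 'u' delete the last vowel and add -ul.
So rudkeskep → rudkeskap.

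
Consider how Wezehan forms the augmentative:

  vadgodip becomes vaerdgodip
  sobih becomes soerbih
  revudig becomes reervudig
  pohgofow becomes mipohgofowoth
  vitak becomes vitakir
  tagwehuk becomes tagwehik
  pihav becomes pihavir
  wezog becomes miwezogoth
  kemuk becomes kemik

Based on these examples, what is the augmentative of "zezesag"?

zezesagir

vitak and kemuk both end in -k yet inflect differently (vitakir, kemik), so the final letter is not what conditions the rule; the last vowel is.
"zezesag" has last vowel 'a'. The stems whose last vowel is 'a' (pihav → pihavir, vitak → vitakir) add -ir.
So zezesag → zezesagir.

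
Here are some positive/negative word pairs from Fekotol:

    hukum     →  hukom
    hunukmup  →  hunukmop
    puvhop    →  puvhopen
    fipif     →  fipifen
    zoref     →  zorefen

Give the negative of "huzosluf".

huzoslof

hunukmup and puvhop both end in -p yet inflect differently (hunukmop, puvhopen), so the final letter is not what conditions the rule; the last vowel is.
"huzosluf" has last vowel 'u'. The stems whose last vowel is 'u' (hukum → hukom, hunukmup → hunukmop) change the last vowel to 'o'.
So huzosluf → huzoslof.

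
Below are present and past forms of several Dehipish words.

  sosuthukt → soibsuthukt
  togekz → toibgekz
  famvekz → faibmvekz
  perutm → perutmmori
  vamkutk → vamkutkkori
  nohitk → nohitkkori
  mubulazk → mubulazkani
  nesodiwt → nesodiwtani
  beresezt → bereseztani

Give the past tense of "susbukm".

"susbukm" has second-to-last letter 'k'. The stems whose second-to-last letter is 'k' (sosuthukt → soibsuthukt, togekz → toibgekz, famvekz → faibmvekz) insert -ib- after the first vowel.
So susbukm → suibsbukm.

suibsbukm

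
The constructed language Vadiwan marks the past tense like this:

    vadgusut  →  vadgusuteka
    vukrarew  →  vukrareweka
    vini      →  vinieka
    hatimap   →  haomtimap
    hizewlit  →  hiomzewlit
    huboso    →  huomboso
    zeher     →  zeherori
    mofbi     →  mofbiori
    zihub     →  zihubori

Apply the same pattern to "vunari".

vadgusut and hizewlit both end in -t yet inflect differently (vadgusuteka, hiomzewlit), so the final letter is not what conditions the rule; the first letter is.
"vunari" begins with v-. The stems beginning with v- (vadgusut → vadgusuteka, vukrarew → vukrareweka, vini → vinieka) add -eka.
So vunari → vunarieka.

vunarieka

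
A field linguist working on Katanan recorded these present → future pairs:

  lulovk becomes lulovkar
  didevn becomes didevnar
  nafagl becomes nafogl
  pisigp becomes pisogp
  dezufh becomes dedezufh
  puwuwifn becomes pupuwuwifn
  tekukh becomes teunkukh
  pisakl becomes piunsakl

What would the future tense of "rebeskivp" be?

rebeskivpar

"rebeskivp" has second-to-last letter 'v'. The stems whose second-to-last letter is 'v' (lulovk → lulovkar, didevn → didevnar) add -ar.
The other patterns: stems whose second-to-last letter is 'g' change the last vowel to 'o'; stems whose second-to-last letter is 'f' repeat the first consonant+vowel as a prefix; stems whose second-to-last letter is 'k' insert -un- after the first vowel.
So rebeskivp → rebeskivpar.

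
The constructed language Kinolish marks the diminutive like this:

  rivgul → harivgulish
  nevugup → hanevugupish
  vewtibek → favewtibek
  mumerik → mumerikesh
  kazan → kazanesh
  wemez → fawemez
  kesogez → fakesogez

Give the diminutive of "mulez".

famulez

vewtibek and mumerik both end in -k yet inflect differently (favewtibek, mumerikesh), so the final letter is not what conditions the rule; the last vowel is.
"mulez" has last vowel 'e'. The stems whose last vowel is 'e' (kesogez → fakesogez, vewtibek → favewtibek, wemez → fawemez) add the prefix fa-.
The other patterns: stems whose last vowel is 'u' add ha- … -ish around the stem; stems whose last vowel is 'a' or 'i' add -esh.
So mulez → famulez.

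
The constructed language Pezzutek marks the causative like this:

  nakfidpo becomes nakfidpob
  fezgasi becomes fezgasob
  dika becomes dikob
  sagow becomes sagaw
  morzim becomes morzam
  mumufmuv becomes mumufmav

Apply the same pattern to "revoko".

nakfidpo and sagow both have last vowel 'o' yet inflect differently (nakfidpob, sagaw), so the last vowel is not what conditions the rule; whether the stem ends in a vowel or a consonant is.
"revoko" ends in a vowel. The stems ending in a vowel (nakfidpo → nakfidpob, fezgasi → fezgasob, dika → dikob) drop the final letter and add -ob.
So revoko → revokob.

revokob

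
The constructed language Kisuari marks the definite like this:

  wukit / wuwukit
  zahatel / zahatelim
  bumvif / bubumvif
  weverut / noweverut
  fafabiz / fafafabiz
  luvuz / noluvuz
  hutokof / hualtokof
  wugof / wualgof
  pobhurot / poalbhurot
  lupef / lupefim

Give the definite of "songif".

sosongif

"songif" has last vowel 'i'. The stems whose last vowel is 'i' (bumvif → bubumvif, fafabiz → fafafabiz, wukit → wuwukit) repeat the first consonant+vowel as a prefix.
So songif → sosongif.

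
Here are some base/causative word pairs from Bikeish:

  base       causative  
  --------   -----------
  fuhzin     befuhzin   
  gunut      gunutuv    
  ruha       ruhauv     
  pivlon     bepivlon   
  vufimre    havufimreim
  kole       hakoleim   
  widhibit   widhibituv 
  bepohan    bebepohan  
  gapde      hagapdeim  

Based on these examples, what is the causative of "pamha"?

bepohan and ruha both have last vowel 'a' yet inflect differently (bebepohan, ruhauv), so the last vowel is not what conditions the rule; the final letter is.
"pamha" ends in -a. The one such stem in the data (ruha → ruhauv) adds -uv, so the same rule applies.
The other patterns: stems ending in -e add ha- … -im around the stem; stems ending in -n add the prefix be-.
So pamha → pamhauv.

pamhauv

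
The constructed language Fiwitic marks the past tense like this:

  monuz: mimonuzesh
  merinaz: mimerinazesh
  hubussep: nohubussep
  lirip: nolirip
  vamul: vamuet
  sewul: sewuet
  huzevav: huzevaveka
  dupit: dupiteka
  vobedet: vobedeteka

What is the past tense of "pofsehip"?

"pofsehip" ends in -p. The stems ending in -p (hubussep → nohubussep, lirip → nolirip) add the prefix no-.
The other patterns: stems ending in -z add mi- … -esh around the stem; stems ending in -l drop the final letter and add -et; stems ending in -t or -v add -eka.
So pofsehip → nopofsehip.

nopofsehip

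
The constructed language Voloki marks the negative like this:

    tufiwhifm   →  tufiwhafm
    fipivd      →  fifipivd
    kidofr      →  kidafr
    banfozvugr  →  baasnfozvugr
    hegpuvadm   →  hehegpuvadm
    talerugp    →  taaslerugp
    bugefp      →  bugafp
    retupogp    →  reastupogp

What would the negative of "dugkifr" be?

dugkafr

"dugkifr" has second-to-last letter 'f'. The stems whose second-to-last letter is 'f' (bugefp → bugafp, tufiwhifm → tufiwhafm, kidofr → kidafr) change the last vowel to 'a'.
The other patterns: stems whose second-to-last letter is 'g' insert -as- after the first vowel; stems whose second-to-last letter is 'd' or 'v' repeat the first consonant+vowel as a prefix.
So dugkifr → dugkafr.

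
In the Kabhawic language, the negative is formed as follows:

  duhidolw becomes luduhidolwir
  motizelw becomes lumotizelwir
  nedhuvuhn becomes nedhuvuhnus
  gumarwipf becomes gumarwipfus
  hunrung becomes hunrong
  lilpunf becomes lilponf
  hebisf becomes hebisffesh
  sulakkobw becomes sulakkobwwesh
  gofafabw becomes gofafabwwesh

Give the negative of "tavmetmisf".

gumarwipf and lilpunf both end in -f yet inflect differently (gumarwipfus, lilponf), so the final letter is not what conditions the rule; the second-to-last letter is.
"tavmetmisf" has second-to-last letter 's'. The one such stem in the data (hebisf → hebisffesh) doubles the final consonant and adds -esh (as do sulakkobw, gofafabw), so the same rule applies.
So tavmetmisf → tavmetmisffesh.

tavmetmisffesh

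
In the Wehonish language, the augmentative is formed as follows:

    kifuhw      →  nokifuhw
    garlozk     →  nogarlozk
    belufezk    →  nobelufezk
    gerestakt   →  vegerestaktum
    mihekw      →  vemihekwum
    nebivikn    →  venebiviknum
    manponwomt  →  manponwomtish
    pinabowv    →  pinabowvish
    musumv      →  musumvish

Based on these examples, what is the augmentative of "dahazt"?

nodahazt

kifuhw and mihekw both end in -w yet inflect differently (nokifuhw, vemihekwum), so the final letter is not what conditions the rule; the second-to-last letter is.
"dahazt" has second-to-last letter 'z'. The stems whose second-to-last letter is 'z' (garlozk → nogarlozk, belufezk → nobelufezk) add the prefix no-.
So dahazt → nodahazt.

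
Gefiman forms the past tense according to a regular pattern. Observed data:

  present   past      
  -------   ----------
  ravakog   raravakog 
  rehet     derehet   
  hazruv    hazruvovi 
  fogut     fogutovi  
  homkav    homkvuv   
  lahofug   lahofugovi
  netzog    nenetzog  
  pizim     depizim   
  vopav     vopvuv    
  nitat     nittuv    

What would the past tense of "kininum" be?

ravakog and lahofug both end in -g yet inflect differently (raravakog, lahofugovi), so the final letter is not what conditions the rule; the last vowel is.
"kininum" has last vowel 'u'. The stems whose last vowel is 'u' (hazruv → hazruvovi, lahofug → lahofugovi, fogut → fogutovi) add -ovi.
The other patterns: stems whose last vowel is 'o' repeat the first consonant+vowel as a prefix; stems whose last vowel is 'a' delete the last vowel and add -uv; stems whose last vowel is 'e' or 'i' add the prefix de-.
So kininum → kininumovi.

kininumovi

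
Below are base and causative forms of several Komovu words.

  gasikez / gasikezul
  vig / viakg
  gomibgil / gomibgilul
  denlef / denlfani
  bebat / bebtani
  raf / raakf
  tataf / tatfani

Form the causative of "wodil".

raf and denlef both end in -f yet inflect differently (raakf, denlfani), so the final letter is not what conditions the rule; the number of vowels is.
"wodil" has 2 vowels. The stems with 2 vowels (denlef → denlfani, bebat → bebtani, tataf → tatfani) delete the last vowel and add -ani.
So wodil → wodlani.

wodlani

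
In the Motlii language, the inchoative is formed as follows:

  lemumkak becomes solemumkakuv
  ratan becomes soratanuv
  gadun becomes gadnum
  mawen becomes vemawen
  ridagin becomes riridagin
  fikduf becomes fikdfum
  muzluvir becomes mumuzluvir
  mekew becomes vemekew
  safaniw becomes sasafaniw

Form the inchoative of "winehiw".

wiwinehiw

ratan and gadun both end in -n yet inflect differently (soratanuv, gadnum), so the final letter is not what conditions the rule; the last vowel is.
"winehiw" has last vowel 'i'. The stems whose last vowel is 'i' (safaniw → sasafaniw, ridagin → riridagin, muzluvir → mumuzluvir) repeat the first consonant+vowel as a prefix.
The other patterns: stems whose last vowel is 'a' add so- … -uv around the stem; stems whose last vowel is 'u' delete the last vowel and add -um; stems whose last vowel is 'e' add the prefix ve-.
So winehiw → wiwinehiw.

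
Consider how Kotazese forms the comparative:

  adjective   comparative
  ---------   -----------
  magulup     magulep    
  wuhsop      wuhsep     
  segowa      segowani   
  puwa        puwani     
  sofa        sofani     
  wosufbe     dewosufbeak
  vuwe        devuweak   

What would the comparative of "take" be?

"take" ends in -e. The stems ending in -e (wosufbe → dewosufbeak, vuwe → devuweak) add de- … -ak around the stem.
So take → detakeak.

detakeak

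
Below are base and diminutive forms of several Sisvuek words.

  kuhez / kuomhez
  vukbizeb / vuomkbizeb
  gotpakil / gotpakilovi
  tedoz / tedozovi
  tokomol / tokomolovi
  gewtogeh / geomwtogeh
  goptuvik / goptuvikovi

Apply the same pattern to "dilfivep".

diomlfivep

kuhez and tedoz both end in -z yet inflect differently (kuomhez, tedozovi), so the final letter is not what conditions the rule; the last vowel is.
"dilfivep" has last vowel 'e'. The stems whose last vowel is 'e' (gewtogeh → geomwtogeh, kuhez → kuomhez, vukbizeb → vuomkbizeb) insert -om- after the first vowel.
The other pattern: stems whose last vowel is 'i' or 'o' add -ovi.
So dilfivep → diomlfivep.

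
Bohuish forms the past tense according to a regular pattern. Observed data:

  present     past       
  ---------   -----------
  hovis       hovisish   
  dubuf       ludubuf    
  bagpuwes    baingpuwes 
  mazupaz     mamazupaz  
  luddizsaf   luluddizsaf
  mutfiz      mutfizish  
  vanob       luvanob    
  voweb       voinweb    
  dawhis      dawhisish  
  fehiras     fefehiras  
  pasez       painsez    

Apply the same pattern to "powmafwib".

pasez and mazupaz both end in -z yet inflect differently (painsez, mamazupaz), so the final letter is not what conditions the rule; the last vowel is.
"powmafwib" has last vowel 'i'. The stems whose last vowel is 'i' (mutfiz → mutfizish, hovis → hovisish, dawhis → dawhisish) add -ish.
The other patterns: stems whose last vowel is 'e' insert -in- after the first vowel; stems whose last vowel is 'a' repeat the first consonant+vowel as a prefix; stems whose last vowel is 'o' or 'u' add the prefix lu-.
So powmafwib → powmafwibish.

powmafwibish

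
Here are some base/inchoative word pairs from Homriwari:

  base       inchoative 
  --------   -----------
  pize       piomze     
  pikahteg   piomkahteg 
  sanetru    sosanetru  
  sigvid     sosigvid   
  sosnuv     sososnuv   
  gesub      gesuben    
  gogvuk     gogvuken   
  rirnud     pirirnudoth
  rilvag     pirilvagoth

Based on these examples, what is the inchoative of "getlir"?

"getlir" begins with g-. The stems beginning with g- (gesub → gesuben, gogvuk → gogvuken) add -en.
The other patterns: stems beginning with p- insert -om- after the first vowel; stems beginning with s- add the prefix so-; stems beginning with r- add pi- … -oth around the stem.
So getlir → getliren.

getliren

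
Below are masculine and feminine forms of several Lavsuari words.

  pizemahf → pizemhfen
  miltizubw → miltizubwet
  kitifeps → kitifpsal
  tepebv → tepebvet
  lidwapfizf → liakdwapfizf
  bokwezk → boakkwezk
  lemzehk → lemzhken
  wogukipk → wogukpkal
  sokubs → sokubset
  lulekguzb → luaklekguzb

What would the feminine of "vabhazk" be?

vaakbhazk

"vabhazk" has second-to-last letter 'z'. The stems whose second-to-last letter is 'z' (bokwezk → boakkwezk, lulekguzb → luaklekguzb, lidwapfizf → liakdwapfizf) insert -ak- after the first vowel.
So vabhazk → vaakbhazk.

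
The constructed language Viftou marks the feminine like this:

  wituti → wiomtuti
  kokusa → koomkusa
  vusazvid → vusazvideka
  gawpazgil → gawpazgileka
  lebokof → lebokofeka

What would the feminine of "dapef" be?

wituti and vusazvid both have last vowel 'i' yet inflect differently (wiomtuti, vusazvideka), so the last vowel is not what conditions the rule; whether the stem ends in a vowel or a consonant is.
"dapef" ends in a consonant. The stems ending in a consonant (vusazvid → vusazvideka, gawpazgil → gawpazgileka, lebokof → lebokofeka) add -eka.
The other pattern: stems ending in a vowel insert -om- after the first vowel.
So dapef → dapefeka.

dapefeka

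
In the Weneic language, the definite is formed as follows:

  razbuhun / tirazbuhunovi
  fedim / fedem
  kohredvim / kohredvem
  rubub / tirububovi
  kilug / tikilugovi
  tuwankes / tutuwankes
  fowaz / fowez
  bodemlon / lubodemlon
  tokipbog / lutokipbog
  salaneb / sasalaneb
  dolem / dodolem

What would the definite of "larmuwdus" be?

tilarmuwdusovi

rubub and salaneb both end in -b yet inflect differently (tirububovi, sasalaneb), so the final letter is not what conditions the rule; the last vowel is.
"larmuwdus" has last vowel 'u'. The stems whose last vowel is 'u' (razbuhun → tirazbuhunovi, kilug → tikilugovi, rubub → tirububovi) add ti- … -ovi around the stem.
So larmuwdus → tilarmuwdusovi.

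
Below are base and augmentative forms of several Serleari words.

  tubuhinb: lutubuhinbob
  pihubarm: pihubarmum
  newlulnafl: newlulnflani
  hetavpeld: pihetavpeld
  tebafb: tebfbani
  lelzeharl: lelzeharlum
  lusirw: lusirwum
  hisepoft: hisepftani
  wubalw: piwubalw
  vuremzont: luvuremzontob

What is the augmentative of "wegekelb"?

piwegekelb

lelzeharl and newlulnafl both end in -l yet inflect differently (lelzeharlum, newlulnflani), so the final letter is not what conditions the rule; the second-to-last letter is.
"wegekelb" has second-to-last letter 'l'. The stems whose second-to-last letter is 'l' (wubalw → piwubalw, hetavpeld → pihetavpeld) add the prefix pi-.
So wegekelb → piwegekelb.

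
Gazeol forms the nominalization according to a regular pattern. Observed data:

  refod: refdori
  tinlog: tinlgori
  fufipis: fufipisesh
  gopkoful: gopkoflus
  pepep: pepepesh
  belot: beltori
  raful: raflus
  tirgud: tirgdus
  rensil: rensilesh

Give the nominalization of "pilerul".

pilerlus

"pilerul" has last vowel 'u'. The stems whose last vowel is 'u' (raful → raflus, tirgud → tirgdus, gopkoful → gopkoflus) delete the last vowel and add -us.
So pilerul → pilerlus.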